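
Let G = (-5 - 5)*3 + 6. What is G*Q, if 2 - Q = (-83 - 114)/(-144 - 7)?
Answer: -2520/151 ≈ -16.689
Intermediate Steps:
Q = 105/151 (Q = 2 - (-83 - 114)/(-144 - 7) = 2 - (-197)/(-151) = 2 - (-197)*(-1)/151 = 2 - 1*197/151 = 2 - 197/151 = 105/151 ≈ 0.69536)
G = -24 (G = -10*3 + 6 = -30 + 6 = -24)
G*Q = -24*105/151 = -2520/151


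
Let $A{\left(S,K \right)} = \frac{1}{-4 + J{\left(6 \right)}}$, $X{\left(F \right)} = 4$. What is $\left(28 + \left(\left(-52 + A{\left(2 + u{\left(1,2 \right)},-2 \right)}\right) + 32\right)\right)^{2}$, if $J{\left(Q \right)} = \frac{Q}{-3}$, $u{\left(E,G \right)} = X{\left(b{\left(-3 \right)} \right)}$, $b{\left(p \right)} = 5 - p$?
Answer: $\frac{2209}{36} \approx 61.361$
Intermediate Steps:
$u{\left(E,G \right)} = 4$
$J{\left(Q \right)} = - \frac{Q}{3}$ ($J{\left(Q \right)} = Q \left(- \frac{1}{3}\right) = - \frac{Q}{3}$)
$A{\left(S,K \right)} = - \frac{1}{6}$ ($A{\left(S,K \right)} = \frac{1}{-4 - 2} = \frac{1}{-6} = - \frac{1}{6}$)
$\left(28 + \left(\left(-52 + A{\left(2 + u{\left(1,2 \right)},-2 \right)}\right) + 32\right)\right)^{2} = \left(28 + \left(\left(-52 - \frac{1}{6}\right) + 32\right)\right)^{2} = \left(28 + \left(- \frac{313}{6} + 32\right)\right)^{2} = \left(28 - \frac{121}{6}\right)^{2} = \left(\frac{47}{6}\right)^{2} = \frac{2209}{36}$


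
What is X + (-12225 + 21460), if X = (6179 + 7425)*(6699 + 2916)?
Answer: 130811695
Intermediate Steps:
X = 130802460 (X = 13604*9615 = 130802460)
X + (-12225 + 21460) = 130802460 + (-12225 + 21460) = 130802460 + 9235 = 130811695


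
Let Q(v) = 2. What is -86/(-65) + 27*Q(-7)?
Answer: 3596/65 ≈ 55.323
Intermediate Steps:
-86/(-65) + 27*Q(-7) = -86/(-65) + 27*2 = -86*(-1/65) + 54 = 86/65 + 54 = 3596/65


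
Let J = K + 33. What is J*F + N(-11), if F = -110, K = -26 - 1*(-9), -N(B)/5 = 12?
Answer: -1820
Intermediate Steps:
N(B) = -60 (N(B) = -5*12 = -60)
K = -17 (K = -26 + 9 = -17)
J = 16 (J = -17 + 33 = 16)
J*F + N(-11) = 16*(-110) - 60 = -1760 - 60 = -1820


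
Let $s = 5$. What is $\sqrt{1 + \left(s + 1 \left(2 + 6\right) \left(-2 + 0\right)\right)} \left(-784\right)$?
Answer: $- 784 i \sqrt{10} \approx - 2479.2 i$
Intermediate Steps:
$\sqrt{1 + \left(s + 1 \left(2 + 6\right) \left(-2 + 0\right)\right)} \left(-784\right) = \sqrt{1 + \left(5 + 1 \left(2 + 6\right) \left(-2 + 0\right)\right)} \left(-784\right) = \sqrt{1 + \left(5 + 1 \cdot 8 \left(-2\right)\right)} \left(-784\right) = \sqrt{1 + \left(5 + 1 \left(-16\right)\right)} \left(-784\right) = \sqrt{1 + \left(5 - 16\right)} \left(-784\right) = \sqrt{1 - 11} \left(-784\right) = \sqrt{-10} \left(-784\right) = i \sqrt{10} \left(-784\right) = - 784 i \sqrt{10}$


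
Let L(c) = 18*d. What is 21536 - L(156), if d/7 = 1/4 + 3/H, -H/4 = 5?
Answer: 107617/5 ≈ 21523.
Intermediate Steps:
H = -20 (H = -4*5 = -20)
d = 7/10 (d = 7*(1/4 + 3/(-20)) = 7*(1*(¼) + 3*(-1/20)) = 7*(¼ - 3/20) = 7*(⅒) = 7/10 ≈ 0.70000)
L(c) = 63/5 (L(c) = 18*(7/10) = 63/5)
21536 - L(156) = 21536 - 1*63/5 = 21536 - 63/5 = 107617/5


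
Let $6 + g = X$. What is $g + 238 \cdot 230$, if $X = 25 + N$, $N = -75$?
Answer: $54684$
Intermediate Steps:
$X = -50$ ($X = 25 - 75 = -50$)
$g = -56$ ($g = -6 - 50 = -56$)
$g + 238 \cdot 230 = -56 + 238 \cdot 230 = -56 + 54740 = 54684$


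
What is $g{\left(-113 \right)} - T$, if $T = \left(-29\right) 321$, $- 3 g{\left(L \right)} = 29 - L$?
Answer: $\frac{27785}{3} \approx 9261.7$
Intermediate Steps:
$g{\left(L \right)} = - \frac{29}{3} + \frac{L}{3}$ ($g{\left(L \right)} = - \frac{29 - L}{3} = - \frac{29}{3} + \frac{L}{3}$)
$T = -9309$
$g{\left(-113 \right)} - T = \left(- \frac{29}{3} + \frac{1}{3} \left(-113\right)\right) - -9309 = \left(- \frac{29}{3} - \frac{113}{3}\right) + 9309 = - \frac{142}{3} + 9309 = \frac{27785}{3}$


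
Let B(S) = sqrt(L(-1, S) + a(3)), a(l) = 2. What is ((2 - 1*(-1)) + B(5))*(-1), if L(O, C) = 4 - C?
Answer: -4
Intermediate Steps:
B(S) = sqrt(6 - S) (B(S) = sqrt((4 - S) + 2) = sqrt(6 - S))
((2 - 1*(-1)) + B(5))*(-1) = ((2 - 1*(-1)) + sqrt(6 - 1*5))*(-1) = ((2 + 1) + sqrt(6 - 5))*(-1) = (3 + sqrt(1))*(-1) = (3 + 1)*(-1) = 4*(-1) = -4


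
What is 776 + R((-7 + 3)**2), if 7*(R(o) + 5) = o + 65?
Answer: 5478/7 ≈ 782.57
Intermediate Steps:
R(o) = 30/7 + o/7 (R(o) = -5 + (o + 65)/7 = -5 + (65 + o)/7 = -5 + (65/7 + o/7) = 30/7 + o/7)
776 + R((-7 + 3)**2) = 776 + (30/7 + (-7 + 3)**2/7) = 776 + (30/7 + (1/7)*(-4)**2) = 776 + (30/7 + (1/7)*16) = 776 + (30/7 + 16/7) = 776 + 46/7 = 5478/7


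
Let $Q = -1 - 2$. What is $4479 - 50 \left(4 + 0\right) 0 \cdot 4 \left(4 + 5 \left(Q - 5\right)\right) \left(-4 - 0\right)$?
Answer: $4479$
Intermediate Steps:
$Q = -3$
$4479 - 50 \left(4 + 0\right) 0 \cdot 4 \left(4 + 5 \left(Q - 5\right)\right) \left(-4 - 0\right) = 4479 - 50 \left(4 + 0\right) 0 \cdot 4 \left(4 + 5 \left(-3 - 5\right)\right) \left(-4 - 0\right) = 4479 - 50 \cdot 4 \cdot 0 \cdot 4 \left(4 + 5 \left(-8\right)\right) \left(-4 + 0\right) = 4479 - 50 \cdot 0 \cdot 4 \left(4 - 40\right) \left(-4\right) = 4479 - 50 \cdot 0 \left(\left(-36\right) \left(-4\right)\right) = 4479 - 50 \cdot 0 \cdot 144 = 4479 - 50 \cdot 0 = 4479 - 0 = 4479 + 0 = 4479$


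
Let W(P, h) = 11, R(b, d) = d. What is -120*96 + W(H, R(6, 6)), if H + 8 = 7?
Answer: -11509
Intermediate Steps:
H = -1 (H = -8 + 7 = -1)
-120*96 + W(H, R(6, 6)) = -120*96 + 11 = -11520 + 11 = -11509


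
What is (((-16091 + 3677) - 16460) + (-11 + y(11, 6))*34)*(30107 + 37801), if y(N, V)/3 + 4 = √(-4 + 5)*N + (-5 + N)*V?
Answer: -1688328696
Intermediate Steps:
y(N, V) = -12 + 3*N + 3*V*(-5 + N) (y(N, V) = -12 + 3*(√(-4 + 5)*N + (-5 + N)*V) = -12 + 3*(√1*N + V*(-5 + N)) = -12 + 3*(1*N + V*(-5 + N)) = -12 + 3*(N + V*(-5 + N)) = -12 + (3*N + 3*V*(-5 + N)) = -12 + 3*N + 3*V*(-5 + N))
(((-16091 + 3677) - 16460) + (-11 + y(11, 6))*34)*(30107 + 37801) = (((-16091 + 3677) - 16460) + (-11 + (-12 - 15*6 + 3*11 + 3*11*6))*34)*(30107 + 37801) = ((-12414 - 16460) + (-11 + (-12 - 90 + 33 + 198))*34)*67908 = (-28874 + (-11 + 129)*34)*67908 = (-28874 + 118*34)*67908 = (-28874 + 4012)*67908 = -24862*67908 = -1688328696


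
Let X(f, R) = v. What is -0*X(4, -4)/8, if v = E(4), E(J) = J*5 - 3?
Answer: 0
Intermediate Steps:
E(J) = -3 + 5*J (E(J) = 5*J - 3 = -3 + 5*J)
v = 17 (v = -3 + 5*4 = -3 + 20 = 17)
X(f, R) = 17
-0*X(4, -4)/8 = -0*17/8 = -7*0 = 0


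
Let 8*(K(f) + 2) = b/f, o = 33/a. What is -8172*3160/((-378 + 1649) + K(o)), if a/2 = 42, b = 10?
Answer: -142029360/6997 ≈ -20299.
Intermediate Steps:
a = 84 (a = 2*42 = 84)
o = 11/28 (o = 33/84 = 33*(1/84) = 11/28 ≈ 0.39286)
K(f) = -2 + 5/(4*f) (K(f) = -2 + (10/f)/8 = -2 + 5/(4*f))
-8172*3160/((-378 + 1649) + K(o)) = -8172*3160/((-378 + 1649) + (-2 + 5/(4*(11/28)))) = -8172*3160/(1271 + (-2 + (5/4)*(28/11))) = -8172*3160/(1271 + (-2 + 35/11)) = -8172*3160/(1271 + 13/11) = -8172/((13994/11)*(1/3160)) = -8172/6997/17380 = -8172*17380/6997 = -142029360/6997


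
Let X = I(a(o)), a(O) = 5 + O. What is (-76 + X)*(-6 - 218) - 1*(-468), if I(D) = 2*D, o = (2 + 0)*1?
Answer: 14356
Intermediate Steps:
o = 2 (o = 2*1 = 2)
X = 14 (X = 2*(5 + 2) = 2*7 = 14)
(-76 + X)*(-6 - 218) - 1*(-468) = (-76 + 14)*(-6 - 218) - 1*(-468) = -62*(-224) + 468 = 13888 + 468 = 14356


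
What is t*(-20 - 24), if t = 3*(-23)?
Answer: 3036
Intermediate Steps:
t = -69
t*(-20 - 24) = -69*(-20 - 24) = -69*(-44) = 3036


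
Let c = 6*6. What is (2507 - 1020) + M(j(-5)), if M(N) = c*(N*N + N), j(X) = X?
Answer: 2207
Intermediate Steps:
c = 36
M(N) = 36*N + 36*N² (M(N) = 36*(N*N + N) = 36*(N² + N) = 36*(N + N²) = 36*N + 36*N²)
(2507 - 1020) + M(j(-5)) = (2507 - 1020) + 36*(-5)*(1 - 5) = 1487 + 36*(-5)*(-4) = 1487 + 720 = 2207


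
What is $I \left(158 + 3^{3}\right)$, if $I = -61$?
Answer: $-11285$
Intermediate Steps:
$I \left(158 + 3^{3}\right) = - 61 \left(158 + 3^{3}\right) = - 61 \left(158 + 27\right) = \left(-61\right) 185 = -11285$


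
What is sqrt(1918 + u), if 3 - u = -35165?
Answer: sqrt(37086) ≈ 192.58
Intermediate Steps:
u = 35168 (u = 3 - 1*(-35165) = 3 + 35165 = 35168)
sqrt(1918 + u) = sqrt(1918 + 35168) = sqrt(37086)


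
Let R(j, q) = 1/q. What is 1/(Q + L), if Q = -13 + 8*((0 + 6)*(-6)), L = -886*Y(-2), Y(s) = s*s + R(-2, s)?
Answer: -1/3402 ≈ -0.00029394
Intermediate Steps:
Y(s) = 1/s + s² (Y(s) = s*s + 1/s = s² + 1/s = 1/s + s²)
L = -3101 (L = -886*(1 + (-2)³)/(-2) = -(-443)*(1 - 8) = -(-443)*(-7) = -886*7/2 = -3101)
Q = -301 (Q = -13 + 8*(6*(-6)) = -13 + 8*(-36) = -13 - 288 = -301)
1/(Q + L) = 1/(-301 - 3101) = 1/(-3402) = -1/3402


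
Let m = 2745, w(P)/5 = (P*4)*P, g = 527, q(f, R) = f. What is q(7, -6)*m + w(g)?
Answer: 5573795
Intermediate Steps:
w(P) = 20*P**2 (w(P) = 5*((P*4)*P) = 5*((4*P)*P) = 5*(4*P**2) = 20*P**2)
q(7, -6)*m + w(g) = 7*2745 + 20*527**2 = 19215 + 20*277729 = 19215 + 5554580 = 5573795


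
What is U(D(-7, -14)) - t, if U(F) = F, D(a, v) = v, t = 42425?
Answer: -42439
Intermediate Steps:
U(D(-7, -14)) - t = -14 - 1*42425 = -14 - 42425 = -42439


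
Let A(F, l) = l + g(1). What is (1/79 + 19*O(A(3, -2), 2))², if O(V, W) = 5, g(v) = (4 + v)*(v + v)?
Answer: 56340036/6241 ≈ 9027.4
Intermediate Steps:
g(v) = 2*v*(4 + v) (g(v) = (4 + v)*(2*v) = 2*v*(4 + v))
A(F, l) = 10 + l (A(F, l) = l + 2*1*(4 + 1) = l + 2*1*5 = l + 10 = 10 + l)
(1/79 + 19*O(A(3, -2), 2))² = (1/79 + 19*5)² = (1/79 + 95)² = (7506/79)² = 56340036/6241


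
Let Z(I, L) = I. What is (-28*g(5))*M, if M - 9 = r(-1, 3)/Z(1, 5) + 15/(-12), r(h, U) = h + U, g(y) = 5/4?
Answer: -1365/4 ≈ -341.25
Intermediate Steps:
g(y) = 5/4 (g(y) = 5*(1/4) = 5/4)
r(h, U) = U + h
M = 39/4 (M = 9 + ((3 - 1)/1 + 15/(-12)) = 9 + (2*1 + 15*(-1/12)) = 9 + (2 - 5/4) = 9 + 3/4 = 39/4 ≈ 9.7500)
(-28*g(5))*M = -28*5/4*(39/4) = -35*39/4 = -1365/4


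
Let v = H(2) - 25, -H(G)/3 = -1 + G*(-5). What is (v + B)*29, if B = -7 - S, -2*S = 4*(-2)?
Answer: -87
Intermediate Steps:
H(G) = 3 + 15*G (H(G) = -3*(-1 + G*(-5)) = -3*(-1 - 5*G) = 3 + 15*G)
S = 4 (S = -2*(-2) = -1/2*(-8) = 4)
B = -11 (B = -7 - 1*4 = -7 - 4 = -11)
v = 8 (v = (3 + 15*2) - 25 = (3 + 30) - 25 = 33 - 25 = 8)
(v + B)*29 = (8 - 11)*29 = -3*29 = -87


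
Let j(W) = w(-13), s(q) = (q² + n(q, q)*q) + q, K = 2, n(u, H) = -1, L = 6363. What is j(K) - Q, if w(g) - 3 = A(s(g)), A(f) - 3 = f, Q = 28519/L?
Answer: 1085006/6363 ≈ 170.52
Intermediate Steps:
Q = 28519/6363 ≈ 4.4820
s(q) = q² (s(q) = (q² - q) + q = q²)
A(f) = 3 + f
w(g) = 6 + g² (w(g) = 3 + (3 + g²) = 6 + g²)
j(W) = 175 (j(W) = 6 + (-13)² = 6 + 169 = 175)
j(K) - Q = 175 - 1*28519/6363 = 175 - 28519/6363 = 1085006/6363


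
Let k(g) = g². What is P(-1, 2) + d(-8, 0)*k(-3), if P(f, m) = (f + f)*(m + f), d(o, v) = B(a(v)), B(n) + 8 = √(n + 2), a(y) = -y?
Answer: -74 + 9*√2 ≈ -61.272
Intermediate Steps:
B(n) = -8 + √(2 + n) (B(n) = -8 + √(n + 2) = -8 + √(2 + n))
d(o, v) = -8 + √(2 - v)
P(f, m) = 2*f*(f + m) (P(f, m) = (2*f)*(f + m) = 2*f*(f + m))
P(-1, 2) + d(-8, 0)*k(-3) = 2*(-1)*(-1 + 2) + (-8 + √(2 - 1*0))*(-3)² = 2*(-1)*1 + (-8 + √(2 + 0))*9 = -2 + (-8 + √2)*9 = -2 + (-72 + 9*√2) = -74 + 9*√2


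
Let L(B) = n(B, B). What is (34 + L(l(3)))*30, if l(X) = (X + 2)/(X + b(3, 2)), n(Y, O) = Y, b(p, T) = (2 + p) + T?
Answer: 1035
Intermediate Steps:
b(p, T) = 2 + T + p
l(X) = (2 + X)/(7 + X) (l(X) = (X + 2)/(X + (2 + 2 + 3)) = (2 + X)/(X + 7) = (2 + X)/(7 + X))
L(B) = B
(34 + L(l(3)))*30 = (34 + (2 + 3)/(7 + 3))*30 = (34 + 5/10)*30 = (34 + (⅒)*5)*30 = (34 + ½)*30 = (69/2)*30 = 1035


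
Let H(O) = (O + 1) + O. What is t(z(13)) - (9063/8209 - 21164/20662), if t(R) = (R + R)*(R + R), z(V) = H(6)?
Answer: 57322890789/84807179 ≈ 675.92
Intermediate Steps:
H(O) = 1 + 2*O (H(O) = (1 + O) + O = 1 + 2*O)
z(V) = 13 (z(V) = 1 + 2*6 = 1 + 12 = 13)
t(R) = 4*R**2 (t(R) = (2*R)*(2*R) = 4*R**2)
t(z(13)) - (9063/8209 - 21164/20662) = 4*13**2 - (9063/8209 - 21164/20662) = 4*169 - (9063*(1/8209) - 21164*1/20662) = 676 - (9063/8209 - 10582/10331) = 676 - 1*6762215/84807179 = 676 - 6762215/84807179 = 57322890789/84807179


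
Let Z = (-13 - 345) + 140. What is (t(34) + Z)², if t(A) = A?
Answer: 33856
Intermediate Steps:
Z = -218 (Z = -358 + 140 = -218)
(t(34) + Z)² = (34 - 218)² = (-184)² = 33856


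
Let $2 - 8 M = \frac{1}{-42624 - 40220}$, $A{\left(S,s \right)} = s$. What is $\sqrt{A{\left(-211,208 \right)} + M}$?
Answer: $\frac{3 \sqrt{635220660590}}{165688} \approx 14.431$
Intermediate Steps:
$M = \frac{165689}{662752}$ ($M = \frac{1}{4} - \frac{1}{8 \left(-42624 - 40220\right)} = \frac{1}{4} - \frac{1}{8 \left(-82844\right)} = \frac{1}{4} - - \frac{1}{662752} = \frac{1}{4} + \frac{1}{662752} = \frac{165689}{662752} \approx 0.25$)
$\sqrt{A{\left(-211,208 \right)} + M} = \sqrt{208 + \frac{165689}{662752}} = \sqrt{\frac{138018105}{662752}} = \frac{3 \sqrt{635220660590}}{165688}$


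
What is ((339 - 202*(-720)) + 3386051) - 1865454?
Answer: 1666376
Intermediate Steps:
((339 - 202*(-720)) + 3386051) - 1865454 = ((339 + 145440) + 3386051) - 1865454 = (145779 + 3386051) - 1865454 = 3531830 - 1865454 = 1666376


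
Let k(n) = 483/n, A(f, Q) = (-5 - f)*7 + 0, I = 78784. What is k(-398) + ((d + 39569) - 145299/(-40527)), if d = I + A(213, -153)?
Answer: 628142696801/5376582 ≈ 1.1683e+5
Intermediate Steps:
A(f, Q) = -35 - 7*f (A(f, Q) = (-35 - 7*f) + 0 = -35 - 7*f)
d = 77258 (d = 78784 + (-35 - 7*213) = 78784 + (-35 - 1491) = 78784 - 1526 = 77258)
k(-398) + ((d + 39569) - 145299/(-40527)) = 483/(-398) + ((77258 + 39569) - 145299/(-40527)) = 483*(-1/398) + (116827 - 145299*(-1/40527)) = -483/398 + (116827 + 48433/13509) = -483/398 + 1578264376/13509 = 628142696801/5376582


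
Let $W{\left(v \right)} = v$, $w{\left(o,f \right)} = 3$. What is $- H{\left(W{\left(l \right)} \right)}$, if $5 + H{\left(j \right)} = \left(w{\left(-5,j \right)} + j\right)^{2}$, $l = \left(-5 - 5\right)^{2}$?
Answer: $-10604$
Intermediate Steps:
$l = 100$ ($l = \left(-10\right)^{2} = 100$)
$H{\left(j \right)} = -5 + \left(3 + j\right)^{2}$
$- H{\left(W{\left(l \right)} \right)} = - (-5 + \left(3 + 100\right)^{2}) = - (-5 + 103^{2}) = - (-5 + 10609) = \left(-1\right) 10604 = -10604$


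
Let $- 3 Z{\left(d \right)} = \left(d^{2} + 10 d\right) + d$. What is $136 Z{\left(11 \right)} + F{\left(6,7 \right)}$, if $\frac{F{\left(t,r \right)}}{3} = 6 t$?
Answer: $- \frac{32588}{3} \approx -10863.0$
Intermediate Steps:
$F{\left(t,r \right)} = 18 t$ ($F{\left(t,r \right)} = 3 \cdot 6 t = 18 t$)
$Z{\left(d \right)} = - \frac{11 d}{3} - \frac{d^{2}}{3}$ ($Z{\left(d \right)} = - \frac{\left(d^{2} + 10 d\right) + d}{3} = - \frac{d^{2} + 11 d}{3} = - \frac{11 d}{3} - \frac{d^{2}}{3}$)
$136 Z{\left(11 \right)} + F{\left(6,7 \right)} = 136 \left(\left(- \frac{1}{3}\right) 11 \left(11 + 11\right)\right) + 18 \cdot 6 = 136 \left(\left(- \frac{1}{3}\right) 11 \cdot 22\right) + 108 = 136 \left(- \frac{242}{3}\right) + 108 = - \frac{32912}{3} + 108 = - \frac{32588}{3}$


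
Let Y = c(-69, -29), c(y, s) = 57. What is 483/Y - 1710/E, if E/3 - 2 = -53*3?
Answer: 36107/2983 ≈ 12.104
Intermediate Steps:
E = -471 (E = 6 + 3*(-53*3) = 6 + 3*(-159) = 6 - 477 = -471)
Y = 57
483/Y - 1710/E = 483/57 - 1710/(-471) = 483*(1/57) - 1710*(-1/471) = 161/19 + 570/157 = 36107/2983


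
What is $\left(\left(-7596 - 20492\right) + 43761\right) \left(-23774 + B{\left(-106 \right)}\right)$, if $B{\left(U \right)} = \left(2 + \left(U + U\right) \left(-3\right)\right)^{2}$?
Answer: $6006990710$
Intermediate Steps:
$B{\left(U \right)} = \left(2 - 6 U\right)^{2}$ ($B{\left(U \right)} = \left(2 + 2 U \left(-3\right)\right)^{2} = \left(2 - 6 U\right)^{2}$)
$\left(\left(-7596 - 20492\right) + 43761\right) \left(-23774 + B{\left(-106 \right)}\right) = \left(\left(-7596 - 20492\right) + 43761\right) \left(-23774 + 4 \left(-1 + 3 \left(-106\right)\right)^{2}\right) = \left(-28088 + 43761\right) \left(-23774 + 4 \left(-1 - 318\right)^{2}\right) = 15673 \left(-23774 + 4 \left(-319\right)^{2}\right) = 15673 \left(-23774 + 4 \cdot 101761\right) = 15673 \left(-23774 + 407044\right) = 15673 \cdot 383270 = 6006990710$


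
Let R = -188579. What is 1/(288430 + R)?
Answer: 1/99851 ≈ 1.0015e-5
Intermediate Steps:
1/(288430 + R) = 1/(288430 - 188579) = 1/99851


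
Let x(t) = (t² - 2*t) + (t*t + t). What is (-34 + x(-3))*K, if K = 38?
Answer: -494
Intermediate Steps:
x(t) = -t + 2*t² (x(t) = (t² - 2*t) + (t² + t) = (t² - 2*t) + (t + t²) = -t + 2*t²)
(-34 + x(-3))*K = (-34 - 3*(-1 + 2*(-3)))*38 = (-34 - 3*(-1 - 6))*38 = (-34 - 3*(-7))*38 = (-34 + 21)*38 = -13*38 = -494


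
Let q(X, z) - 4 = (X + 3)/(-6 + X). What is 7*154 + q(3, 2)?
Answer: 1080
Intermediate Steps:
q(X, z) = 4 + (3 + X)/(-6 + X) (q(X, z) = 4 + (X + 3)/(-6 + X) = 4 + (3 + X)/(-6 + X))
7*154 + q(3, 2) = 7*154 + (-21 + 5*3)/(-6 + 3) = 1078 + (-21 + 15)/(-3) = 1078 - ⅓*(-6) = 1078 + 2 = 1080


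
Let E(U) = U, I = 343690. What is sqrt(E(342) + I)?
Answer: 4*sqrt(21502) ≈ 586.54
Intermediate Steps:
sqrt(E(342) + I) = sqrt(342 + 343690) = sqrt(344032) = 4*sqrt(21502)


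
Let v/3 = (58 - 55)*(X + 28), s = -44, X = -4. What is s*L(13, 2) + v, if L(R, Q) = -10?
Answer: 656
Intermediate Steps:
v = 216 (v = 3*((58 - 55)*(-4 + 28)) = 3*(3*24) = 3*72 = 216)
s*L(13, 2) + v = -44*(-10) + 216 = 440 + 216 = 656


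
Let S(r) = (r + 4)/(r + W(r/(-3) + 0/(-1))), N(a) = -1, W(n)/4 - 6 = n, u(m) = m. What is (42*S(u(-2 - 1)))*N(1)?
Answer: -42/25 ≈ -1.6800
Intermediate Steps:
W(n) = 24 + 4*n
S(r) = (4 + r)/(24 - r/3) (S(r) = (r + 4)/(r + (24 + 4*(r/(-3) + 0/(-1)))) = (4 + r)/(r + (24 + 4*(r*(-⅓) + 0*(-1)))) = (4 + r)/(r + (24 + 4*(-r/3 + 0))) = (4 + r)/(r + (24 + 4*(-r/3))) = (4 + r)/(r + (24 - 4*r/3)) = (4 + r)/(24 - r/3))
(42*S(u(-2 - 1)))*N(1) = (42*(3*(4 + (-2 - 1))/(72 - (-2 - 1))))*(-1) = (42*(3*(4 - 3)/(72 - 1*(-3))))*(-1) = (42*(3*1/(72 + 3)))*(-1) = (42*(3*1/75))*(-1) = (42*(3*(1/75)*1))*(-1) = (42*(1/25))*(-1) = (42/25)*(-1) = -42/25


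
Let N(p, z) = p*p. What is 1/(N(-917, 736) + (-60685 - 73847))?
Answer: 1/706357 ≈ 1.4157e-6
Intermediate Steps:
N(p, z) = p**2
1/(N(-917, 736) + (-60685 - 73847)) = 1/((-917)**2 + (-60685 - 73847)) = 1/(840889 - 134532) = 1/706357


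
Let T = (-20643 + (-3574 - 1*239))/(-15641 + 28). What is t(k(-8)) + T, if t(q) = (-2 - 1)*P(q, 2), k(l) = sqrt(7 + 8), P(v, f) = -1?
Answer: 71295/15613 ≈ 4.5664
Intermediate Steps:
k(l) = sqrt(15)
t(q) = 3 (t(q) = (-2 - 1)*(-1) = -3*(-1) = 3)
T = 24456/15613 (T = (-20643 + (-3574 - 239))/(-15613) = (-20643 - 3813)*(-1/15613) = -24456*(-1/15613) = 24456/15613 ≈ 1.5664)
t(k(-8)) + T = 3 + 24456/15613 = 71295/15613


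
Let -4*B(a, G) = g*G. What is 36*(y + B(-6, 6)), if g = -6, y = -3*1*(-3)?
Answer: 648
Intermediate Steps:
y = 9 (y = -3*(-3) = 9)
B(a, G) = 3*G/2 (B(a, G) = -(-3)*G/2 = 3*G/2)
36*(y + B(-6, 6)) = 36*(9 + (3/2)*6) = 36*(9 + 9) = 36*18 = 648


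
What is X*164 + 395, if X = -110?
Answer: -17645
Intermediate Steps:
X*164 + 395 = -110*164 + 395 = -18040 + 395 = -17645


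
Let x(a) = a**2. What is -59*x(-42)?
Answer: -104076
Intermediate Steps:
-59*x(-42) = -59*(-42)**2 = -59*1764 = -104076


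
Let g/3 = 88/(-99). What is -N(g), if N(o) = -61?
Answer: 61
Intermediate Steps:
g = -8/3 (g = 3*(88/(-99)) = 3*(88*(-1/99)) = 3*(-8/9) = -8/3 ≈ -2.6667)
-N(g) = -1*(-61) = 61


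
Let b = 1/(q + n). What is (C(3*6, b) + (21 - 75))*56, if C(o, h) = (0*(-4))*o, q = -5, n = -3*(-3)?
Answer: -3024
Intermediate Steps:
n = 9
b = ¼ (b = 1/(-5 + 9) = 1/4 = ¼ ≈ 0.25000)
C(o, h) = 0 (C(o, h) = 0*o = 0)
(C(3*6, b) + (21 - 75))*56 = (0 + (21 - 75))*56 = (0 - 54)*56 = -54*56 = -3024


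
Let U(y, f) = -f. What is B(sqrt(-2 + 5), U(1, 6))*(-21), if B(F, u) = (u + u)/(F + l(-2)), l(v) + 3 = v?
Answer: -630/11 - 126*sqrt(3)/11 ≈ -77.113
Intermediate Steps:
l(v) = -3 + v
B(F, u) = 2*u/(-5 + F) (B(F, u) = (u + u)/(F + (-3 - 2)) = (2*u)/(F - 5) = (2*u)/(-5 + F) = 2*u/(-5 + F))
B(sqrt(-2 + 5), U(1, 6))*(-21) = (2*(-1*6)/(-5 + sqrt(-2 + 5)))*(-21) = (2*(-6)/(-5 + sqrt(3)))*(-21) = -12/(-5 + sqrt(3))*(-21) = 252/(-5 + sqrt(3))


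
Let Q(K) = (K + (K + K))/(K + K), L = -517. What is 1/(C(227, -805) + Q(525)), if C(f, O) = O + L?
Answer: -2/2641 ≈ -0.00075729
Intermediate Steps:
Q(K) = 3/2 (Q(K) = (K + 2*K)/((2*K)) = (3*K)*(1/(2*K)) = 3/2)
C(f, O) = -517 + O (C(f, O) = O - 517 = -517 + O)
1/(C(227, -805) + Q(525)) = 1/((-517 - 805) + 3/2) = 1/(-1322 + 3/2) = 1/(-2641/2) = -2/2641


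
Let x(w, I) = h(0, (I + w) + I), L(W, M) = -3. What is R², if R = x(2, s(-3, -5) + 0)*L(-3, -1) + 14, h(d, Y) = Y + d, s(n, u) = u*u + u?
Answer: 12544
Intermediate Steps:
s(n, u) = u + u² (s(n, u) = u² + u = u + u²)
x(w, I) = w + 2*I (x(w, I) = ((I + w) + I) + 0 = (w + 2*I) + 0 = w + 2*I)
R = -112 (R = (2 + 2*(-5*(1 - 5) + 0))*(-3) + 14 = (2 + 2*(-5*(-4) + 0))*(-3) + 14 = (2 + 2*(20 + 0))*(-3) + 14 = (2 + 2*20)*(-3) + 14 = (2 + 40)*(-3) + 14 = 42*(-3) + 14 = -126 + 14 = -112)
R² = (-112)² = 12544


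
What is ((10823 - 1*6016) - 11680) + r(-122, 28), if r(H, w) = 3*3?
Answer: -6864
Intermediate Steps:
r(H, w) = 9
((10823 - 1*6016) - 11680) + r(-122, 28) = ((10823 - 1*6016) - 11680) + 9 = ((10823 - 6016) - 11680) + 9 = (4807 - 11680) + 9 = -6873 + 9 = -6864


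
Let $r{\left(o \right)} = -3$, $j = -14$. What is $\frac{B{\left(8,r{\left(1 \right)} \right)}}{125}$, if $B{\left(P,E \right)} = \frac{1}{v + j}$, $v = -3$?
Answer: $- \frac{1}{2125} \approx -0.00047059$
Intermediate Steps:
$B{\left(P,E \right)} = - \frac{1}{17}$ ($B{\left(P,E \right)} = \frac{1}{-3 - 14} = \frac{1}{-17} = - \frac{1}{17}$)
$\frac{B{\left(8,r{\left(1 \right)} \right)}}{125} = - \frac{1}{17 \cdot 125} = \left(- \frac{1}{17}\right) \frac{1}{125} = - \frac{1}{2125}$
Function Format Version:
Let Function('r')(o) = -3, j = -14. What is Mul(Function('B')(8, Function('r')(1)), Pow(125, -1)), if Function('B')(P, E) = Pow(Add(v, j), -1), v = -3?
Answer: Rational(-1, 2125) ≈ -0.00047059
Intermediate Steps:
Function('B')(P, E) = Rational(-1, 17) (Function('B')(P, E) = Pow(Add(-3, -14), -1) = Pow(-17, -1) = Rational(-1, 17))
Mul(Function('B')(8, Function('r')(1)), Pow(125, -1)) = Mul(Rational(-1, 17), Pow(125, -1)) = Mul(Rational(-1, 17), Rational(1, 125)) = Rational(-1, 2125)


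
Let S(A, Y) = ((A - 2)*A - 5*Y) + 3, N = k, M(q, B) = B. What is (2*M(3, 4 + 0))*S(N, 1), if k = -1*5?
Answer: 264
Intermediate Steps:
k = -5
N = -5
S(A, Y) = 3 - 5*Y + A*(-2 + A) (S(A, Y) = ((-2 + A)*A - 5*Y) + 3 = (A*(-2 + A) - 5*Y) + 3 = (-5*Y + A*(-2 + A)) + 3 = 3 - 5*Y + A*(-2 + A))
(2*M(3, 4 + 0))*S(N, 1) = (2*(4 + 0))*(3 + (-5)**2 - 5*1 - 2*(-5)) = (2*4)*(3 + 25 - 5 + 10) = 8*33 = 264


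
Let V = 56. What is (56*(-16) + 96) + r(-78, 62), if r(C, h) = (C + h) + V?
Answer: -760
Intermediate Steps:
r(C, h) = 56 + C + h (r(C, h) = (C + h) + 56 = 56 + C + h)
(56*(-16) + 96) + r(-78, 62) = (56*(-16) + 96) + (56 - 78 + 62) = (-896 + 96) + 40 = -800 + 40 = -760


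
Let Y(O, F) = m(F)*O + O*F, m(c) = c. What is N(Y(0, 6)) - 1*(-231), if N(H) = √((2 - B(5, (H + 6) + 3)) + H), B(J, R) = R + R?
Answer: 231 + 4*I ≈ 231.0 + 4.0*I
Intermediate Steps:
B(J, R) = 2*R
Y(O, F) = 2*F*O (Y(O, F) = F*O + O*F = F*O + F*O = 2*F*O)
N(H) = √(-16 - H) (N(H) = √((2 - 2*((H + 6) + 3)) + H) = √((2 - 2*((6 + H) + 3)) + H) = √((2 - 2*(9 + H)) + H) = √((2 - (18 + 2*H)) + H) = √((2 + (-18 - 2*H)) + H) = √((-16 - 2*H) + H) = √(-16 - H))
N(Y(0, 6)) - 1*(-231) = √(-16 - 2*6*0) - 1*(-231) = √(-16 - 1*0) + 231 = √(-16 + 0) + 231 = √(-16) + 231 = 4*I + 231 = 231 + 4*I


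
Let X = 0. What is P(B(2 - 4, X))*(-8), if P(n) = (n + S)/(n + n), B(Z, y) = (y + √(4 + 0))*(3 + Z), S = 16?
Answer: -36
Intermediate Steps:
B(Z, y) = (2 + y)*(3 + Z) (B(Z, y) = (y + √4)*(3 + Z) = (y + 2)*(3 + Z) = (2 + y)*(3 + Z))
P(n) = (16 + n)/(2*n) (P(n) = (n + 16)/(n + n) = (16 + n)/((2*n)) = (16 + n)*(1/(2*n)) = (16 + n)/(2*n))
P(B(2 - 4, X))*(-8) = ((16 + (6 + 2*(2 - 4) + 3*0 + (2 - 4)*0))/(2*(6 + 2*(2 - 4) + 3*0 + (2 - 4)*0)))*(-8) = ((16 + (6 + 2*(-2) + 0 - 2*0))/(2*(6 + 2*(-2) + 0 - 2*0)))*(-8) = ((16 + (6 - 4 + 0 + 0))/(2*(6 - 4 + 0 + 0)))*(-8) = ((½)*(16 + 2)/2)*(-8) = ((½)*(½)*18)*(-8) = (9/2)*(-8) = -36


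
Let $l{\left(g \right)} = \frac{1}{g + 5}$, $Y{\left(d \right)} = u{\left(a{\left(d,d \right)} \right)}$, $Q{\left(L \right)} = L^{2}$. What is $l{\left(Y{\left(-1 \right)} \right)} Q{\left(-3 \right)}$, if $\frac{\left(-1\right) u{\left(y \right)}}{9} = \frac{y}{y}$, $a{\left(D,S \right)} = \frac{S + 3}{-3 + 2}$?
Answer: $- \frac{9}{4} \approx -2.25$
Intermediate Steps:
$a{\left(D,S \right)} = -3 - S$ ($a{\left(D,S \right)} = \frac{3 + S}{-1} = \left(3 + S\right) \left(-1\right) = -3 - S$)
$u{\left(y \right)} = -9$ ($u{\left(y \right)} = - 9 \frac{y}{y} = \left(-9\right) 1 = -9$)
$Y{\left(d \right)} = -9$
$l{\left(g \right)} = \frac{1}{5 + g}$
$l{\left(Y{\left(-1 \right)} \right)} Q{\left(-3 \right)} = \frac{\left(-3\right)^{2}}{5 - 9} = \frac{1}{-4} \cdot 9 = \left(- \frac{1}{4}\right) 9 = - \frac{9}{4}$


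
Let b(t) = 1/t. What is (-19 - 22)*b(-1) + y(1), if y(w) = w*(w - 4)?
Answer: 38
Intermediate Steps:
y(w) = w*(-4 + w)
b(t) = 1/t
(-19 - 22)*b(-1) + y(1) = (-19 - 22)/(-1) + 1*(-4 + 1) = -41*(-1) + 1*(-3) = 41 - 3 = 38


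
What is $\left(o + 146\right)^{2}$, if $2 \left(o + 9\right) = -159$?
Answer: $\frac{13225}{4} \approx 3306.3$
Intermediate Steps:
$o = - \frac{177}{2}$ ($o = -9 + \frac{1}{2} \left(-159\right) = -9 - \frac{159}{2} = - \frac{177}{2} \approx -88.5$)
$\left(o + 146\right)^{2} = \left(- \frac{177}{2} + 146\right)^{2} = \left(\frac{115}{2}\right)^{2} = \frac{13225}{4}$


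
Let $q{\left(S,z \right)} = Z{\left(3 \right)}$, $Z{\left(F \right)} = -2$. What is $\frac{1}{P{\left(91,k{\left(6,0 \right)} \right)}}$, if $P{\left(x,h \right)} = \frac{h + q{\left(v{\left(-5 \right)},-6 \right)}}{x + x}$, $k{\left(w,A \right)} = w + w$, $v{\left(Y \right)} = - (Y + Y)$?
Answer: $\frac{91}{5} \approx 18.2$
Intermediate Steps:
$v{\left(Y \right)} = - 2 Y$
$q{\left(S,z \right)} = -2$
$k{\left(w,A \right)} = 2 w$
$P{\left(x,h \right)} = \frac{-2 + h}{2 x}$ ($P{\left(x,h \right)} = \frac{h - 2}{x + x} = \frac{-2 + h}{2 x}$)
$\frac{1}{P{\left(91,k{\left(6,0 \right)} \right)}} = \frac{1}{\frac{1}{2} \cdot \frac{1}{91} \left(-2 + 2 \cdot 6\right)} = \frac{1}{\frac{1}{2} \cdot \frac{1}{91} \left(-2 + 12\right)} = \frac{1}{\frac{1}{2} \cdot \frac{1}{91} \cdot 10} = \frac{1}{\frac{5}{91}} = \frac{91}{5}$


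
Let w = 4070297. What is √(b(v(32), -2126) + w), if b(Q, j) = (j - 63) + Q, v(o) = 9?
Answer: 3*√452013 ≈ 2017.0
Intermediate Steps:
b(Q, j) = -63 + Q + j (b(Q, j) = (-63 + j) + Q = -63 + Q + j)
√(b(v(32), -2126) + w) = √((-63 + 9 - 2126) + 4070297) = √(-2180 + 4070297) = √4068117 = 3*√452013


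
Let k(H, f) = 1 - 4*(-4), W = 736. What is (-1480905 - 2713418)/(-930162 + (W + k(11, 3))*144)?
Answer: 599189/117390 ≈ 5.1043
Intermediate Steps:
k(H, f) = 17 (k(H, f) = 1 + 16 = 17)
(-1480905 - 2713418)/(-930162 + (W + k(11, 3))*144) = (-1480905 - 2713418)/(-930162 + (736 + 17)*144) = -4194323/(-930162 + 753*144) = -4194323/(-930162 + 108432) = -4194323/(-821730) = -4194323*(-1/821730) = 599189/117390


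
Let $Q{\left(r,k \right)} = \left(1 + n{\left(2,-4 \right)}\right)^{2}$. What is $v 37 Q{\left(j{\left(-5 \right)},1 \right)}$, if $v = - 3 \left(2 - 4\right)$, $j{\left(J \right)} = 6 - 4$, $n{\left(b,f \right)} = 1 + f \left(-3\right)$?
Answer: $43512$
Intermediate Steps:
$n{\left(b,f \right)} = 1 - 3 f$
$j{\left(J \right)} = 2$ ($j{\left(J \right)} = 6 - 4 = 2$)
$Q{\left(r,k \right)} = 196$ ($Q{\left(r,k \right)} = \left(1 + \left(1 - -12\right)\right)^{2} = \left(1 + \left(1 + 12\right)\right)^{2} = \left(1 + 13\right)^{2} = 14^{2} = 196$)
$v = 6$ ($v = \left(-3\right) \left(-2\right) = 6$)
$v 37 Q{\left(j{\left(-5 \right)},1 \right)} = 6 \cdot 37 \cdot 196 = 222 \cdot 196 = 43512$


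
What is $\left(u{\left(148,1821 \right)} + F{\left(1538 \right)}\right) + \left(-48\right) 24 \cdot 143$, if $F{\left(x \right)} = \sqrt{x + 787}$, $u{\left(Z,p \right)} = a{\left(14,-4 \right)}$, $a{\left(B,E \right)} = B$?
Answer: $-164722 + 5 \sqrt{93} \approx -1.6467 \cdot 10^{5}$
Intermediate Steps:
$u{\left(Z,p \right)} = 14$
$F{\left(x \right)} = \sqrt{787 + x}$
$\left(u{\left(148,1821 \right)} + F{\left(1538 \right)}\right) + \left(-48\right) 24 \cdot 143 = \left(14 + \sqrt{787 + 1538}\right) + \left(-48\right) 24 \cdot 143 = \left(14 + \sqrt{2325}\right) - 164736 = \left(14 + 5 \sqrt{93}\right) - 164736 = -164722 + 5 \sqrt{93}$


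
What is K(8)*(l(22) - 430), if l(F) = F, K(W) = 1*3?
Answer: -1224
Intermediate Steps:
K(W) = 3
K(8)*(l(22) - 430) = 3*(22 - 430) = 3*(-408) = -1224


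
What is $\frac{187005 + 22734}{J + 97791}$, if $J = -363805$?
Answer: $- \frac{209739}{266014} \approx -0.78845$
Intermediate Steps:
$\frac{187005 + 22734}{J + 97791} = \frac{187005 + 22734}{-363805 + 97791} = \frac{209739}{-266014} = 209739 \left(- \frac{1}{266014}\right) = - \frac{209739}{266014}$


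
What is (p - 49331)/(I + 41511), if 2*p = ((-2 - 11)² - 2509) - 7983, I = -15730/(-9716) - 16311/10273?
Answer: -2719515456245/2071659237881 ≈ -1.3127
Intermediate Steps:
I = 1558307/49906234 (I = -15730*(-1/9716) - 16311*1/10273 = 7865/4858 - 16311/10273 = 1558307/49906234 ≈ 0.031225)
p = -10323/2 (p = (((-2 - 11)² - 2509) - 7983)/2 = (((-13)² - 2509) - 7983)/2 = ((169 - 2509) - 7983)/2 = (-2340 - 7983)/2 = (½)*(-10323) = -10323/2 ≈ -5161.5)
(p - 49331)/(I + 41511) = (-10323/2 - 49331)/(1558307/49906234 + 41511) = -108985/(2*2071659237881/49906234) = -108985/2*49906234/2071659237881 = -2719515456245/2071659237881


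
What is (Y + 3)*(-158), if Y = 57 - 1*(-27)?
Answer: -13746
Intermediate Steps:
Y = 84 (Y = 57 + 27 = 84)
(Y + 3)*(-158) = (84 + 3)*(-158) = 87*(-158) = -13746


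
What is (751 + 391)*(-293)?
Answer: -334606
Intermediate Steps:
(751 + 391)*(-293) = 1142*(-293) = -334606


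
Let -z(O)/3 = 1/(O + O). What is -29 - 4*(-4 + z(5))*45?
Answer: 745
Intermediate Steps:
z(O) = -3/(2*O) (z(O) = -3/(O + O) = -3*1/(2*O) = -3/(2*O))
-29 - 4*(-4 + z(5))*45 = -29 - 4*(-4 - 3/2/5)*45 = -29 - 4*(-4 - 3/2*1/5)*45 = -29 - 4*(-4 - 3/10)*45 = -29 - 4*(-43/10)*45 = -29 + (86/5)*45 = -29 + 774 = 745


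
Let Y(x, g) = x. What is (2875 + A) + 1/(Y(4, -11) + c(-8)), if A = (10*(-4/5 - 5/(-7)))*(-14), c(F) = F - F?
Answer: 11549/4 ≈ 2887.3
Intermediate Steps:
c(F) = 0
A = 12 (A = (10*(-4*1/5 - 5*(-1/7)))*(-14) = (10*(-4/5 + 5/7))*(-14) = (10*(-3/35))*(-14) = -6/7*(-14) = 12)
(2875 + A) + 1/(Y(4, -11) + c(-8)) = (2875 + 12) + 1/(4 + 0) = 2887 + 1/4 = 11549/4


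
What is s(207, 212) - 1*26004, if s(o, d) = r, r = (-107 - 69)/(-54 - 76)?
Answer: -1690172/65 ≈ -26003.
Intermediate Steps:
r = 88/65 (r = -176/(-130) = -176*(-1/130) = 88/65 ≈ 1.3538)
s(o, d) = 88/65
s(207, 212) - 1*26004 = 88/65 - 1*26004 = 88/65 - 26004 = -1690172/65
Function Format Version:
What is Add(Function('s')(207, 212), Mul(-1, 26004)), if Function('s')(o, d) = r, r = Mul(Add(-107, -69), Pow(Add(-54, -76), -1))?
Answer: Rational(-1690172, 65) ≈ -26003.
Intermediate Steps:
r = Rational(88, 65) (r = Mul(-176, Pow(-130, -1)) = Mul(-176, Rational(-1, 130)) = Rational(88, 65) ≈ 1.3538)
Function('s')(o, d) = Rational(88, 65)
Add(Function('s')(207, 212), Mul(-1, 26004)) = Add(Rational(88, 65), Mul(-1, 26004)) = Add(Rational(88, 65), -26004) = Rational(-1690172, 65)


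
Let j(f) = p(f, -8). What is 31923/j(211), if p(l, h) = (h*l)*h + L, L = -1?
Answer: 10641/4501 ≈ 2.3641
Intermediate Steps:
p(l, h) = -1 + l*h² (p(l, h) = (h*l)*h - 1 = l*h² - 1 = -1 + l*h²)
j(f) = -1 + 64*f (j(f) = -1 + f*(-8)² = -1 + f*64 = -1 + 64*f)
31923/j(211) = 31923/(-1 + 64*211) = 31923/(-1 + 13504) = 31923/13503 = 31923*(1/13503) = 10641/4501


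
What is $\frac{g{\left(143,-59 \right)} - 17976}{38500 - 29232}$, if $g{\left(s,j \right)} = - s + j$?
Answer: $- \frac{9089}{4634} \approx -1.9614$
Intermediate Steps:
$g{\left(s,j \right)} = j - s$
$\frac{g{\left(143,-59 \right)} - 17976}{38500 - 29232} = \frac{\left(-59 - 143\right) - 17976}{38500 - 29232} = \frac{\left(-59 - 143\right) - 17976}{9268} = \left(-202 - 17976\right) \frac{1}{9268} = \left(-18178\right) \frac{1}{9268} = - \frac{9089}{4634}$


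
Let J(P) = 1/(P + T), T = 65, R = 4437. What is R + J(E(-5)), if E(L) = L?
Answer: 266221/60 ≈ 4437.0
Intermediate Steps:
J(P) = 1/(65 + P) (J(P) = 1/(P + 65) = 1/(65 + P))
R + J(E(-5)) = 4437 + 1/(65 - 5) = 4437 + 1/60 = 266221/60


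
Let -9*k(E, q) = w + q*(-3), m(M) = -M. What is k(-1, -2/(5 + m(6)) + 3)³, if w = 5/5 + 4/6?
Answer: 64000/19683 ≈ 3.2515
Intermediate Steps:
w = 5/3 (w = 5*(⅕) + 4*(⅙) = 1 + ⅔ = 5/3 ≈ 1.6667)
k(E, q) = -5/27 + q/3 (k(E, q) = -(5/3 + q*(-3))/9 = -(5/3 - 3*q)/9 = -5/27 + q/3)
k(-1, -2/(5 + m(6)) + 3)³ = (-5/27 + (-2/(5 - 1*6) + 3)/3)³ = (-5/27 + (-2/(5 - 6) + 3)/3)³ = (-5/27 + (-2/(-1) + 3)/3)³ = (-5/27 + (-2*(-1) + 3)/3)³ = (-5/27 + (2 + 3)/3)³ = (-5/27 + (⅓)*5)³ = (-5/27 + 5/3)³ = (40/27)³ = 64000/19683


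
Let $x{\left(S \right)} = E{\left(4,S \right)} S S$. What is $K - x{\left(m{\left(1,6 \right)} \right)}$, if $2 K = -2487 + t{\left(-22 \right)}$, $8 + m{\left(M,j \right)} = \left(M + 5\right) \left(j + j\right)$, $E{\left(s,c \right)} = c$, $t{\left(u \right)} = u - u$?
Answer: $- \frac{526775}{2} \approx -2.6339 \cdot 10^{5}$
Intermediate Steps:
$t{\left(u \right)} = 0$
$m{\left(M,j \right)} = -8 + 2 j \left(5 + M\right)$ ($m{\left(M,j \right)} = -8 + \left(M + 5\right) \left(j + j\right) = -8 + \left(5 + M\right) 2 j = -8 + 2 j \left(5 + M\right)$)
$x{\left(S \right)} = S^{3}$ ($x{\left(S \right)} = S S S = S^{2} S = S^{3}$)
$K = - \frac{2487}{2}$ ($K = \frac{-2487 + 0}{2} = \frac{1}{2} \left(-2487\right) = - \frac{2487}{2} \approx -1243.5$)
$K - x{\left(m{\left(1,6 \right)} \right)} = - \frac{2487}{2} - \left(-8 + 10 \cdot 6 + 2 \cdot 1 \cdot 6\right)^{3} = - \frac{2487}{2} - \left(-8 + 60 + 12\right)^{3} = - \frac{2487}{2} - 64^{3} = - \frac{2487}{2} - 262144 = - \frac{526775}{2}$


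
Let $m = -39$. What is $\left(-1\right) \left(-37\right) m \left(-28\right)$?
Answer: $40404$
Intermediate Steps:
$\left(-1\right) \left(-37\right) m \left(-28\right) = \left(-1\right) \left(-37\right) \left(-39\right) \left(-28\right) = 37 \left(-39\right) \left(-28\right) = \left(-1443\right) \left(-28\right) = 40404$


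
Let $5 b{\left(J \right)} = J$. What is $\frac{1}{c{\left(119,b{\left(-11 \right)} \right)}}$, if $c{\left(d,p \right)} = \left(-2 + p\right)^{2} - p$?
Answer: $\frac{25}{496} \approx 0.050403$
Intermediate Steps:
$b{\left(J \right)} = \frac{J}{5}$
$\frac{1}{c{\left(119,b{\left(-11 \right)} \right)}} = \frac{1}{\left(-2 + \frac{1}{5} \left(-11\right)\right)^{2} - \frac{1}{5} \left(-11\right)} = \frac{1}{\left(-2 - \frac{11}{5}\right)^{2} - - \frac{11}{5}} = \frac{1}{\left(- \frac{21}{5}\right)^{2} + \frac{11}{5}} = \frac{1}{\frac{441}{25} + \frac{11}{5}} = \frac{1}{\frac{496}{25}} = \frac{25}{496}$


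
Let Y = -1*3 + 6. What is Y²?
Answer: 9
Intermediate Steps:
Y = 3 (Y = -3 + 6 = 3)
Y² = 3² = 9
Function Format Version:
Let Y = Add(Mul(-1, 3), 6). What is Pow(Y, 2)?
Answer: 9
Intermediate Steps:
Y = 3 (Y = Add(-3, 6) = 3)
Pow(Y, 2) = Pow(3, 2) = 9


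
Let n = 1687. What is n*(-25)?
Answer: -42175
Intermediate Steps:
n*(-25) = 1687*(-25) = -42175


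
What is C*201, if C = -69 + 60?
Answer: -1809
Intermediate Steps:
C = -9
C*201 = -9*201 = -1809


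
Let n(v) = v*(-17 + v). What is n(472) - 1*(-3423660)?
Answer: 3638420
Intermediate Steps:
n(472) - 1*(-3423660) = 472*(-17 + 472) - 1*(-3423660) = 472*455 + 3423660 = 214760 + 3423660 = 3638420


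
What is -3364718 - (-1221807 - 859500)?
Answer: -1283411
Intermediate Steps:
-3364718 - (-1221807 - 859500) = -3364718 - 1*(-2081307) = -3364718 + 2081307 = -1283411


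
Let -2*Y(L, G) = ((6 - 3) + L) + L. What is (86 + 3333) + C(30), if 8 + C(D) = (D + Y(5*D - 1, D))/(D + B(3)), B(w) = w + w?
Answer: 245351/72 ≈ 3407.7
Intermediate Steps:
B(w) = 2*w
Y(L, G) = -3/2 - L (Y(L, G) = -(((6 - 3) + L) + L)/2 = -((3 + L) + L)/2 = -(3 + 2*L)/2 = -3/2 - L)
C(D) = -8 + (-½ - 4*D)/(6 + D) (C(D) = -8 + (D + (-3/2 - (5*D - 1)))/(D + 2*3) = -8 + (D + (-3/2 - (-1 + 5*D)))/(D + 6) = -8 + (D + (-3/2 + (1 - 5*D)))/(6 + D) = -8 + (D + (-½ - 5*D))/(6 + D) = -8 + (-½ - 4*D)/(6 + D))
(86 + 3333) + C(30) = (86 + 3333) + (-97 - 24*30)/(2*(6 + 30)) = 3419 + (½)*(-97 - 720)/36 = 3419 + (½)*(1/36)*(-817) = 3419 - 817/72 = 245351/72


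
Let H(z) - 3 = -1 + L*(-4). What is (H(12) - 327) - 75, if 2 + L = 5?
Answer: -412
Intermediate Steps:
L = 3 (L = -2 + 5 = 3)
H(z) = -10 (H(z) = 3 + (-1 + 3*(-4)) = 3 + (-1 - 12) = 3 - 13 = -10)
(H(12) - 327) - 75 = (-10 - 327) - 75 = -337 - 75 = -412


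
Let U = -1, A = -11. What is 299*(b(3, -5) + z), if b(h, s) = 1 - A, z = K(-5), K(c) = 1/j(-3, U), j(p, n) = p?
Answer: 10465/3 ≈ 3488.3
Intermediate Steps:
K(c) = -⅓ (K(c) = 1/(-3) = -⅓)
z = -⅓ ≈ -0.33333
b(h, s) = 12 (b(h, s) = 1 - 1*(-11) = 1 + 11 = 12)
299*(b(3, -5) + z) = 299*(12 - ⅓) = 299*(35/3) = 10465/3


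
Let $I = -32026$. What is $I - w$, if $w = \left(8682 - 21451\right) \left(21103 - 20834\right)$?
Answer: $3402835$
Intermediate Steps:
$w = -3434861$ ($w = \left(-12769\right) 269 = -3434861$)
$I - w = -32026 - -3434861 = -32026 + 3434861 = 3402835$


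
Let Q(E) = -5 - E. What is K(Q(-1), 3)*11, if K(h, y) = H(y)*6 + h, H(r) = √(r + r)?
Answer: -44 + 66*√6 ≈ 117.67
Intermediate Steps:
H(r) = √2*√r (H(r) = √(2*r) = √2*√r)
K(h, y) = h + 6*√2*√y (K(h, y) = (√2*√y)*6 + h = 6*√2*√y + h = h + 6*√2*√y)
K(Q(-1), 3)*11 = ((-5 - 1*(-1)) + 6*√2*√3)*11 = ((-5 + 1) + 6*√6)*11 = (-4 + 6*√6)*11 = -44 + 66*√6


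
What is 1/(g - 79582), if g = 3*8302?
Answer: -1/54676 ≈ -1.8290e-5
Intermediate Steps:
g = 24906
1/(g - 79582) = 1/(24906 - 79582) = 1/(-54676) = -1/54676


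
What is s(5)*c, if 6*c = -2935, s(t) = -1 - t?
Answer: 2935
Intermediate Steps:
c = -2935/6 (c = (⅙)*(-2935) = -2935/6 ≈ -489.17)
s(5)*c = (-1 - 1*5)*(-2935/6) = (-1 - 5)*(-2935/6) = -6*(-2935/6) = 2935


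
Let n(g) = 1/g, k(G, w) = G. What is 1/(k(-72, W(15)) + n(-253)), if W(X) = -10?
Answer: -253/18217 ≈ -0.013888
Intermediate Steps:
1/(k(-72, W(15)) + n(-253)) = 1/(-72 + 1/(-253)) = 1/(-72 - 1/253) = 1/(-18217/253) = -253/18217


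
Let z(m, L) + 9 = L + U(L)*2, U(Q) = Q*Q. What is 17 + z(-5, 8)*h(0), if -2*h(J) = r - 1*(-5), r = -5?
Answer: 17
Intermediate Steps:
U(Q) = Q²
z(m, L) = -9 + L + 2*L² (z(m, L) = -9 + (L + L²*2) = -9 + (L + 2*L²) = -9 + L + 2*L²)
h(J) = 0 (h(J) = -(-5 - 1*(-5))/2 = -(-5 + 5)/2 = -½*0 = 0)
17 + z(-5, 8)*h(0) = 17 + (-9 + 8 + 2*8²)*0 = 17 + (-9 + 8 + 2*64)*0 = 17 + (-9 + 8 + 128)*0 = 17 + 127*0 = 17 + 0 = 17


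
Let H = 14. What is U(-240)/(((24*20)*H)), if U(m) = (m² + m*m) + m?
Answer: 479/28 ≈ 17.107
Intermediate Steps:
U(m) = m + 2*m² (U(m) = (m² + m²) + m = 2*m² + m = m + 2*m²)
U(-240)/(((24*20)*H)) = (-240*(1 + 2*(-240)))/(((24*20)*14)) = (-240*(1 - 480))/((480*14)) = -240*(-479)/6720 = 114960*(1/6720) = 479/28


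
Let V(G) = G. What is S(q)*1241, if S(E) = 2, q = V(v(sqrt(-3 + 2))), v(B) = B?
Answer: 2482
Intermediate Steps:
q = I (q = sqrt(-3 + 2) = sqrt(-1) = I ≈ 1.0*I)
S(q)*1241 = 2*1241 = 2482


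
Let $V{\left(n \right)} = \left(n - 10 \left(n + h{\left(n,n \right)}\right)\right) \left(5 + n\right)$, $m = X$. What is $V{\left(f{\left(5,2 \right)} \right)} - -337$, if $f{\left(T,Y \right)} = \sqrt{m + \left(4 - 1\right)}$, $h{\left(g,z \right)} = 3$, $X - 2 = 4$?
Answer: $-119$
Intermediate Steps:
$X = 6$ ($X = 2 + 4 = 6$)
$m = 6$
$f{\left(T,Y \right)} = 3$ ($f{\left(T,Y \right)} = \sqrt{6 + \left(4 - 1\right)} = \sqrt{6 + 3} = \sqrt{9} = 3$)
$V{\left(n \right)} = \left(-30 - 9 n\right) \left(5 + n\right)$ ($V{\left(n \right)} = \left(n - 10 \left(n + 3\right)\right) \left(5 + n\right) = \left(n - 10 \left(3 + n\right)\right) \left(5 + n\right) = \left(n - \left(30 + 10 n\right)\right) \left(5 + n\right) = \left(-30 - 9 n\right) \left(5 + n\right)$)
$V{\left(f{\left(5,2 \right)} \right)} - -337 = \left(-150 - 225 - 9 \cdot 3^{2}\right) - -337 = \left(-150 - 225 - 81\right) + 337 = -456 + 337 = -119$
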